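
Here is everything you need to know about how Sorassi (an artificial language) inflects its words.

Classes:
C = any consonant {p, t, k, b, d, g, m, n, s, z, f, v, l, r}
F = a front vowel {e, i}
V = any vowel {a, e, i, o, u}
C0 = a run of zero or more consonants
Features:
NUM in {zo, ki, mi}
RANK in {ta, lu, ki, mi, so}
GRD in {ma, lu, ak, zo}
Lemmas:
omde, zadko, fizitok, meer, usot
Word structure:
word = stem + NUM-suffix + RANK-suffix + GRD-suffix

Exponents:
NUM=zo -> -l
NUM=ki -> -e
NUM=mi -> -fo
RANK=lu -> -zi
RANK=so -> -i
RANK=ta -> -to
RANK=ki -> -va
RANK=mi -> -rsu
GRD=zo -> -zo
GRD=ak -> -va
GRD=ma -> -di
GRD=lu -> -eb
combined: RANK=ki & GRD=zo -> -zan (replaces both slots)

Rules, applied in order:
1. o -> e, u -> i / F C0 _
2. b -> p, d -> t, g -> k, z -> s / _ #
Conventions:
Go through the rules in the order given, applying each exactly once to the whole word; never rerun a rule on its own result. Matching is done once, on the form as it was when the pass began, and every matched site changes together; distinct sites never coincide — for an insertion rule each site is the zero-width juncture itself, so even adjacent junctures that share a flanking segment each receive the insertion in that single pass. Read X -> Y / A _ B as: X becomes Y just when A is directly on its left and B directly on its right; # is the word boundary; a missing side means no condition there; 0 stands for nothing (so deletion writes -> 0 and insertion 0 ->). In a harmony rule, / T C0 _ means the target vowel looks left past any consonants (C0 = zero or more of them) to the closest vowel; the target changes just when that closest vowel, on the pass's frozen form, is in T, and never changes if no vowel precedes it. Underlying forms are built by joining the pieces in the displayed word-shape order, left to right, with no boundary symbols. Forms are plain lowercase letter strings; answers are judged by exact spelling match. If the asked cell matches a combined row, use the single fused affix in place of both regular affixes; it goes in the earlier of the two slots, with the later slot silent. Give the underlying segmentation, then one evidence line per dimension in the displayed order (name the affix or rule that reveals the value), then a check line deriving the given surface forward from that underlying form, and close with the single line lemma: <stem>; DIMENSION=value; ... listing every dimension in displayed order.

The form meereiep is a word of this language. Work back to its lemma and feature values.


underlying: meer-e-i-eb
NUM=ki - signalled by the affix -e
RANK=so - signalled by the affix -i
GRD=lu - signalled by the affix -eb
check: meereieb -> meereieb -> meereiep
lemma: meer; NUM=ki; RANK=so; GRD=lu


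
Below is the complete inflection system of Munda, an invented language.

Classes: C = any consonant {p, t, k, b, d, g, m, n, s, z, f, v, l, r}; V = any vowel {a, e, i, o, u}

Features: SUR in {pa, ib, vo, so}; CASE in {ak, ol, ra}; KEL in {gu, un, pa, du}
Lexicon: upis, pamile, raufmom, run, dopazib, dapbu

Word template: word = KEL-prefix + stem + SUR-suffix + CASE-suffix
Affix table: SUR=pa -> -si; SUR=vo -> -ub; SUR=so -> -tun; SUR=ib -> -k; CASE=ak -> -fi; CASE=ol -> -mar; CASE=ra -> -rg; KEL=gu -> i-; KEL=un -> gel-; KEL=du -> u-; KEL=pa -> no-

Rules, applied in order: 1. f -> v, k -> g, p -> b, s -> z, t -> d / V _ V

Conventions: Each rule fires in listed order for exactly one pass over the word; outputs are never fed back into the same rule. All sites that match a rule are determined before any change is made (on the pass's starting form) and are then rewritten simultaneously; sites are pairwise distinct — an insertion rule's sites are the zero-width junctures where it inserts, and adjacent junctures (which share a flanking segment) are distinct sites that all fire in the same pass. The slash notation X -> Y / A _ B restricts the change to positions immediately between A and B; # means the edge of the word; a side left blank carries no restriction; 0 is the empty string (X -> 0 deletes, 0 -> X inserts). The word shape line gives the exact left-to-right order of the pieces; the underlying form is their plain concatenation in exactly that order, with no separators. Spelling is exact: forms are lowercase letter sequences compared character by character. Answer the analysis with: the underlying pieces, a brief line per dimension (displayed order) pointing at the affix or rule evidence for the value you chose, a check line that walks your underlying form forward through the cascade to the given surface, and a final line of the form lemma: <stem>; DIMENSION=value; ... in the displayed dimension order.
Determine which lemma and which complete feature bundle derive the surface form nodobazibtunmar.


underlying: no-dopazib-tun-mar
SUR=so - signalled by the affix -tun
CASE=ol - signalled by the affix -mar
KEL=pa - signalled by the affix no-
check: nodopazibtunmar -> nodobazibtunmar
lemma: dopazib; SUR=so; CASE=ol; KEL=pa


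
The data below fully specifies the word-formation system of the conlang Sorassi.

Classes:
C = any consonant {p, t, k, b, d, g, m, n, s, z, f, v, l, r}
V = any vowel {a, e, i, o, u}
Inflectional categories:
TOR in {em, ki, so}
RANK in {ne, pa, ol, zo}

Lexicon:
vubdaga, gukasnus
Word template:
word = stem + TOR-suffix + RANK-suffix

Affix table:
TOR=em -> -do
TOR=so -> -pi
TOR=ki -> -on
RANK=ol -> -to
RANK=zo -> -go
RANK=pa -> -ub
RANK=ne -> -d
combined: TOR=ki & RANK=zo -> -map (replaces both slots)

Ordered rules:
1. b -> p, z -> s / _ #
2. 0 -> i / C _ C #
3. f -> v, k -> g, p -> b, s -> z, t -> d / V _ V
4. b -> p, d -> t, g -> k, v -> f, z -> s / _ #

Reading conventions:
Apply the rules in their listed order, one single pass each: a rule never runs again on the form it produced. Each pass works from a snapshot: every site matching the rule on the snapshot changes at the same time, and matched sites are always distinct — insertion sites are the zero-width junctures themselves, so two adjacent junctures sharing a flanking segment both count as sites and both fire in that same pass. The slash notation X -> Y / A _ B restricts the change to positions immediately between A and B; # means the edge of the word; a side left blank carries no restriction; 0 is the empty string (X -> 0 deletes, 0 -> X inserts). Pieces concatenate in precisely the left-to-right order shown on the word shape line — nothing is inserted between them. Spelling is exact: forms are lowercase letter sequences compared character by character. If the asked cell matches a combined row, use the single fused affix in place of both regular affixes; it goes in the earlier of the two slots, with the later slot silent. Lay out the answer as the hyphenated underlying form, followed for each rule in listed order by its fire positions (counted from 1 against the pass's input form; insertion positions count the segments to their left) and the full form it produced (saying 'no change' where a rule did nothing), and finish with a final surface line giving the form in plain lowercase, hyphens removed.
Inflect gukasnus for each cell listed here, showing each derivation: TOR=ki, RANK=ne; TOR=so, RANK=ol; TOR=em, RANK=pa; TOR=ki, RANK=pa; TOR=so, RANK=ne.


cell TOR=ki, RANK=ne:
underlying: gukasnus-on-d
1. b -> p, z -> s / _ #: no change
2. 0 -> i / C _ C #: inserts after position(s) 10: gukasnusonid
3. f -> v, k -> g, p -> b, s -> z, t -> d / V _ V: fires at position(s) 3, 8: gugasnuzonid
4. b -> p, d -> t, g -> k, v -> f, z -> s / _ #: fires at position(s) 12: gugasnuzonit
surface: gugasnuzonit

cell TOR=so, RANK=ol:
underlying: gukasnus-pi-to
1. b -> p, z -> s / _ #: no change
2. 0 -> i / C _ C #: no change
3. f -> v, k -> g, p -> b, s -> z, t -> d / V _ V: fires at position(s) 3, 11: gugasnuspido
4. b -> p, d -> t, g -> k, v -> f, z -> s / _ #: no change
surface: gugasnuspido

cell TOR=em, RANK=pa:
underlying: gukasnus-do-ub
1. b -> p, z -> s / _ #: fires at position(s) 12: gukasnusdoup
2. 0 -> i / C _ C #: no change
3. f -> v, k -> g, p -> b, s -> z, t -> d / V _ V: fires at position(s) 3: gugasnusdoup
4. b -> p, d -> t, g -> k, v -> f, z -> s / _ #: no change
surface: gugasnusdoup

cell TOR=ki, RANK=pa:
underlying: gukasnus-on-ub
1. b -> p, z -> s / _ #: fires at position(s) 12: gukasnusonup
2. 0 -> i / C _ C #: no change
3. f -> v, k -> g, p -> b, s -> z, t -> d / V _ V: fires at position(s) 3, 8: gugasnuzonup
4. b -> p, d -> t, g -> k, v -> f, z -> s / _ #: no change
surface: gugasnuzonup

cell TOR=so, RANK=ne:
underlying: gukasnus-pi-d
1. b -> p, z -> s / _ #: no change
2. 0 -> i / C _ C #: no change
3. f -> v, k -> g, p -> b, s -> z, t -> d / V _ V: fires at position(s) 3: gugasnuspid
4. b -> p, d -> t, g -> k, v -> f, z -> s / _ #: fires at position(s) 11: gugasnuspit
surface: gugasnuspit


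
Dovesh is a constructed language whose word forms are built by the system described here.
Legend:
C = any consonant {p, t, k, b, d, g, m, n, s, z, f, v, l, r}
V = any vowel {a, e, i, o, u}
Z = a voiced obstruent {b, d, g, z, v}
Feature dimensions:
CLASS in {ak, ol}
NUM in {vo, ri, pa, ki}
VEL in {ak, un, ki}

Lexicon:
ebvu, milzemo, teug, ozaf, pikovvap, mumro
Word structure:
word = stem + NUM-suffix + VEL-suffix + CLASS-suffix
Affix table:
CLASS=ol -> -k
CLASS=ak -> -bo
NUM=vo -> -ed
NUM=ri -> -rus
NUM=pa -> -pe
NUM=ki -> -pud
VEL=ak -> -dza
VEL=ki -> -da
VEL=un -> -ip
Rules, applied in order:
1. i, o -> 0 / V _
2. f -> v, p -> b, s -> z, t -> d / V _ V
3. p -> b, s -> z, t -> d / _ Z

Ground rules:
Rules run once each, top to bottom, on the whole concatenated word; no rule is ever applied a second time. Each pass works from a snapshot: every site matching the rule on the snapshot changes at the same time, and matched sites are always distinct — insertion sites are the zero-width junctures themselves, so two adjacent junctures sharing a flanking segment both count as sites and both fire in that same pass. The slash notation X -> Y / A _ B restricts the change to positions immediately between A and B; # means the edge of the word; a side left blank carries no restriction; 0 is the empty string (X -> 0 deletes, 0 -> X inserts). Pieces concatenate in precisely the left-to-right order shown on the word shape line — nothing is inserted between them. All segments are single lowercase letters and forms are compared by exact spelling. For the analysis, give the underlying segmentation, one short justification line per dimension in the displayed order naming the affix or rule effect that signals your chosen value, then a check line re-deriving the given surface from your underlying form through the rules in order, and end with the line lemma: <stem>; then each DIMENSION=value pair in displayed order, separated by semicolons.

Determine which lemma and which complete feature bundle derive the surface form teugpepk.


underlying: teug-pe-ip-k
CLASS=ol - signalled by the affix -k
NUM=pa - signalled by the affix -pe
VEL=un - signalled by the affix -ip
check: teugpeipk -> teugpepk -> teugpepk -> teugpepk
lemma: teug; CLASS=ol; NUM=pa; VEL=un


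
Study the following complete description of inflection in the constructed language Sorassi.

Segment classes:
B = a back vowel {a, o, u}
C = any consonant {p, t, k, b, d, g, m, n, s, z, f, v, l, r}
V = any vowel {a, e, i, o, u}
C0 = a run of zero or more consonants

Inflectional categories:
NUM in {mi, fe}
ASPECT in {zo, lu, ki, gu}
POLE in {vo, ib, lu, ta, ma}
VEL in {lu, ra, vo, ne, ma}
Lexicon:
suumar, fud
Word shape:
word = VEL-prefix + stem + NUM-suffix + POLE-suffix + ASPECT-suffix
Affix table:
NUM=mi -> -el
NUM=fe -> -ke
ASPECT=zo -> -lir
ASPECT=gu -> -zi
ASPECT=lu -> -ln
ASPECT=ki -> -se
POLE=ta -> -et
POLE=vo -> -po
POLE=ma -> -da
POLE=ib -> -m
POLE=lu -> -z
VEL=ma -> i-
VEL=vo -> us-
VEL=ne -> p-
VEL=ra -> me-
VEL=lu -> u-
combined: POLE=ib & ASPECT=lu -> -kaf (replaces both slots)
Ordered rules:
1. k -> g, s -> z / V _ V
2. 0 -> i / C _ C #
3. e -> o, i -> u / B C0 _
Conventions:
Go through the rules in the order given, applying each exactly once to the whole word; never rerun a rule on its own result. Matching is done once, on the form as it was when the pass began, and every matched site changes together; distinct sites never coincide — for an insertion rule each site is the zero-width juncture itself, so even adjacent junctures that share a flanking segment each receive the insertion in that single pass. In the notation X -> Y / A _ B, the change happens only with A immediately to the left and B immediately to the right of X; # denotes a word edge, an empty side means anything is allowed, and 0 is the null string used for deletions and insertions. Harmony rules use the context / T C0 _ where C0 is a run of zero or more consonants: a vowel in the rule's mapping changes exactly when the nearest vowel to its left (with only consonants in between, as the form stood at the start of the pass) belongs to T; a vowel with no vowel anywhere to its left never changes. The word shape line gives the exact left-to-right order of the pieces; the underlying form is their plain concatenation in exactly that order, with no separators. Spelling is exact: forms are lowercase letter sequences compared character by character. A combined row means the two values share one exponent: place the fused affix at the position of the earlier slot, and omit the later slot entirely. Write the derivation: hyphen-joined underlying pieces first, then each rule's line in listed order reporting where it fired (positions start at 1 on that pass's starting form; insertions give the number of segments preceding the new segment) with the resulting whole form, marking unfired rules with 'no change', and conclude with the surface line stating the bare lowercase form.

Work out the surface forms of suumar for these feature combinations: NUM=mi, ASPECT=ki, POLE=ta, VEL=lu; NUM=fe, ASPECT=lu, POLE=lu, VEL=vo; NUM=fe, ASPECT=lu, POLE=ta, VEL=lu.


cell NUM=mi, ASPECT=ki, POLE=ta, VEL=lu:
underlying: u-suumar-el-et-se
1. k -> g, s -> z / V _ V: fires at position(s) 2: uzuumareletse
2. 0 -> i / C _ C #: no change
3. e -> o, i -> u / B C0 _: fires at position(s) 8: uzuumaroletse
surface: uzuumaroletse

cell NUM=fe, ASPECT=lu, POLE=lu, VEL=vo:
underlying: us-suumar-ke-z-ln
1. k -> g, s -> z / V _ V: no change
2. 0 -> i / C _ C #: inserts after position(s) 12: ussuumarkezlin
3. e -> o, i -> u / B C0 _: fires at position(s) 10: ussuumarkozlin
surface: ussuumarkozlin

cell NUM=fe, ASPECT=lu, POLE=ta, VEL=lu:
underlying: u-suumar-ke-et-ln
1. k -> g, s -> z / V _ V: fires at position(s) 2: uzuumarkeetln
2. 0 -> i / C _ C #: inserts after position(s) 12: uzuumarkeetlin
3. e -> o, i -> u / B C0 _: fires at position(s) 9: uzuumarkoetlin
surface: uzuumarkoetlin


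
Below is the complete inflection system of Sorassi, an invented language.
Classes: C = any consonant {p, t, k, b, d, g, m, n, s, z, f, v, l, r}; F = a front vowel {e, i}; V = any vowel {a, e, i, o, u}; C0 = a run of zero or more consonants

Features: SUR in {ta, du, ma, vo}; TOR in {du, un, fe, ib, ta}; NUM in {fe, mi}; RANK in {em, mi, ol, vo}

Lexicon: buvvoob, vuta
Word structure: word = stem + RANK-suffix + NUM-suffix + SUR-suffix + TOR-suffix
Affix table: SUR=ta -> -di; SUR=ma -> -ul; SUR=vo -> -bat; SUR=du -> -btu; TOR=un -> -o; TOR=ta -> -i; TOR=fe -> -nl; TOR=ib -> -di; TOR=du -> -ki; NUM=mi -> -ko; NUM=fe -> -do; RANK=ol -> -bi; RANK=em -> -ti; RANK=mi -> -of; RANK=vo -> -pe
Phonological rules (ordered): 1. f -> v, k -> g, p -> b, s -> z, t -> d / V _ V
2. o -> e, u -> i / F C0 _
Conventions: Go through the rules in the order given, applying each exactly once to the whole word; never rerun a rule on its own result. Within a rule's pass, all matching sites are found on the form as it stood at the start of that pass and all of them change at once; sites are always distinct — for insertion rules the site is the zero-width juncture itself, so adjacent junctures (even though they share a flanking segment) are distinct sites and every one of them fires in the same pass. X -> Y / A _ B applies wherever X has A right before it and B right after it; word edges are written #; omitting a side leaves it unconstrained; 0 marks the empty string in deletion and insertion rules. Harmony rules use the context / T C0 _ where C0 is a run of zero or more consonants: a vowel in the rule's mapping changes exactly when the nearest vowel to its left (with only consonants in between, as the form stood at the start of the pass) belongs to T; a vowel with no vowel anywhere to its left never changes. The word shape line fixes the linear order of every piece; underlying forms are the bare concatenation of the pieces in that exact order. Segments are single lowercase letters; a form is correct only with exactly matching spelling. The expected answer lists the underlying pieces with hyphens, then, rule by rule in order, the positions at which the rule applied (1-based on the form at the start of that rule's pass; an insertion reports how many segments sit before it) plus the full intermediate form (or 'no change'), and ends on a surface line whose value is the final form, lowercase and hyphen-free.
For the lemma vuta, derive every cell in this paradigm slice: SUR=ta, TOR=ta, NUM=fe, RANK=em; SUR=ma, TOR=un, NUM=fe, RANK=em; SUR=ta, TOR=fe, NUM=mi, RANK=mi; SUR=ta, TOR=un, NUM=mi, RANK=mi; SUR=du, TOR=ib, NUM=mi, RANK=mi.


cell SUR=ta, TOR=ta, NUM=fe, RANK=em:
underlying: vuta-ti-do-di-i
1. f -> v, k -> g, p -> b, s -> z, t -> d / V _ V: fires at position(s) 3, 5: vudadidodii
2. o -> e, u -> i / F C0 _: fires at position(s) 8: vudadidedii
surface: vudadidedii

cell SUR=ma, TOR=un, NUM=fe, RANK=em:
underlying: vuta-ti-do-ul-o
1. f -> v, k -> g, p -> b, s -> z, t -> d / V _ V: fires at position(s) 3, 5: vudadidoulo
2. o -> e, u -> i / F C0 _: fires at position(s) 8: vudadideulo
surface: vudadideulo

cell SUR=ta, TOR=fe, NUM=mi, RANK=mi:
underlying: vuta-of-ko-di-nl
1. f -> v, k -> g, p -> b, s -> z, t -> d / V _ V: fires at position(s) 3: vudaofkodinl
2. o -> e, u -> i / F C0 _: no change
surface: vudaofkodinl

cell SUR=ta, TOR=un, NUM=mi, RANK=mi:
underlying: vuta-of-ko-di-o
1. f -> v, k -> g, p -> b, s -> z, t -> d / V _ V: fires at position(s) 3: vudaofkodio
2. o -> e, u -> i / F C0 _: fires at position(s) 11: vudaofkodie
surface: vudaofkodie

cell SUR=du, TOR=ib, NUM=mi, RANK=mi:
underlying: vuta-of-ko-btu-di
1. f -> v, k -> g, p -> b, s -> z, t -> d / V _ V: fires at position(s) 3: vudaofkobtudi
2. o -> e, u -> i / F C0 _: no change
surface: vudaofkobtudi


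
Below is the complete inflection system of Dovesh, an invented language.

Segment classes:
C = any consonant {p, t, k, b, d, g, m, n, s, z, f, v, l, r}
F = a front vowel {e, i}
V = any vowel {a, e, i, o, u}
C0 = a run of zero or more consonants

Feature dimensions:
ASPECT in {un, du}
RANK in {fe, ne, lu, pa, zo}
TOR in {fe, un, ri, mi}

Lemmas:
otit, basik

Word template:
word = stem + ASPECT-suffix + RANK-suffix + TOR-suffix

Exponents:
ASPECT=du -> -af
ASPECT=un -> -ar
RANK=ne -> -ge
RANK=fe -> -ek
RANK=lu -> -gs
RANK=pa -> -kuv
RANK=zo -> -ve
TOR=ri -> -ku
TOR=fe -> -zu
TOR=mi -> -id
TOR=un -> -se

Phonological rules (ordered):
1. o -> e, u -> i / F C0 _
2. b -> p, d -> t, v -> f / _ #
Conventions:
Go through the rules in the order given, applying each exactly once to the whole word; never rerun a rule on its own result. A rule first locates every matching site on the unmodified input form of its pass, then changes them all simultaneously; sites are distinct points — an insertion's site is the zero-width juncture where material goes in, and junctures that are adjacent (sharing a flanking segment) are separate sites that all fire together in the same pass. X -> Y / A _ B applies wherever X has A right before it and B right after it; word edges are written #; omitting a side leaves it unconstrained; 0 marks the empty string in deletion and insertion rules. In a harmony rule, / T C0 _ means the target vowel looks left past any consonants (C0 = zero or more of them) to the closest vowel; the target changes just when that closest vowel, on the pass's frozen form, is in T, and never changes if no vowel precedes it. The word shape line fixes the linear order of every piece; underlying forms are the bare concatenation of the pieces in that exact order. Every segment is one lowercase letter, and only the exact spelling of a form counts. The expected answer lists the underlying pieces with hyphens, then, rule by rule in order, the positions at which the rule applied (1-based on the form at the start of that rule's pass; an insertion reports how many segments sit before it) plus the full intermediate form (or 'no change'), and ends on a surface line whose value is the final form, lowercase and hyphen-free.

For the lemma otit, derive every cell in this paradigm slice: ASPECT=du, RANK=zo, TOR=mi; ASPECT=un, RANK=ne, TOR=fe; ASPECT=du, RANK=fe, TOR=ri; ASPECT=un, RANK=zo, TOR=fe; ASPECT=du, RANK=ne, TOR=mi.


cell ASPECT=du, RANK=zo, TOR=mi:
underlying: otit-af-ve-id
1. o -> e, u -> i / F C0 _: no change
2. b -> p, d -> t, v -> f / _ #: fires at position(s) 10: otitafveit
surface: otitafveit

cell ASPECT=un, RANK=ne, TOR=fe:
underlying: otit-ar-ge-zu
1. o -> e, u -> i / F C0 _: fires at position(s) 10: otitargezi
2. b -> p, d -> t, v -> f / _ #: no change
surface: otitargezi

cell ASPECT=du, RANK=fe, TOR=ri:
underlying: otit-af-ek-ku
1. o -> e, u -> i / F C0 _: fires at position(s) 10: otitafekki
2. b -> p, d -> t, v -> f / _ #: no change
surface: otitafekki

cell ASPECT=un, RANK=zo, TOR=fe:
underlying: otit-ar-ve-zu
1. o -> e, u -> i / F C0 _: fires at position(s) 10: otitarvezi
2. b -> p, d -> t, v -> f / _ #: no change
surface: otitarvezi

cell ASPECT=du, RANK=ne, TOR=mi:
underlying: otit-af-ge-id
1. o -> e, u -> i / F C0 _: no change
2. b -> p, d -> t, v -> f / _ #: fires at position(s) 10: otitafgeit
surface: otitafgeit


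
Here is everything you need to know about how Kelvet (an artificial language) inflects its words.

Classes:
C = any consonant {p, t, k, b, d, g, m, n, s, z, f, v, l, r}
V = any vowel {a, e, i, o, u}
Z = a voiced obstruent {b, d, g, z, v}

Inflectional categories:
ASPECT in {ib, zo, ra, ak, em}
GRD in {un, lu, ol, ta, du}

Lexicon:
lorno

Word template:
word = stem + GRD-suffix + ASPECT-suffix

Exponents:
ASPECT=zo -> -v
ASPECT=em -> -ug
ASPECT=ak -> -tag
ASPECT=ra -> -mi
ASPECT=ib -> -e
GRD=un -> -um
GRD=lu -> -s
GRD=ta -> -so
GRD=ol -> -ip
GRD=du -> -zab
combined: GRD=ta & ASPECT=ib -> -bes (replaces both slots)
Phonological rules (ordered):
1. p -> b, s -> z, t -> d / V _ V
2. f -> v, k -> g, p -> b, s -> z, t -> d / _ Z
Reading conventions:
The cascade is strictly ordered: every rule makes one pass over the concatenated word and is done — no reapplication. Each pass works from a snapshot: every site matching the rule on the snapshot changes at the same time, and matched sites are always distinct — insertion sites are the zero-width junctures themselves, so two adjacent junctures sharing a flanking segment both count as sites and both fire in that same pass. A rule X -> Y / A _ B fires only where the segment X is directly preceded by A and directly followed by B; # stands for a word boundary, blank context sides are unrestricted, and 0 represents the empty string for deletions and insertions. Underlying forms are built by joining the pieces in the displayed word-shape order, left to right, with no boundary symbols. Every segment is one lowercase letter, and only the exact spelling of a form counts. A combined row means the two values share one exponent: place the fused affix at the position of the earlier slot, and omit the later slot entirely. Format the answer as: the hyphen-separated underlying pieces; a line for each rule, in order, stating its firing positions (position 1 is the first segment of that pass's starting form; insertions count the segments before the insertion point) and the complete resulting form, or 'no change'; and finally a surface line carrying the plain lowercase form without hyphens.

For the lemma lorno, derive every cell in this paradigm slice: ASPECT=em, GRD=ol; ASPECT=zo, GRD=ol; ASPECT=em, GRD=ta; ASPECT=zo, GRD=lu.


cell ASPECT=em, GRD=ol:
underlying: lorno-ip-ug
1. p -> b, s -> z, t -> d / V _ V: fires at position(s) 7: lornoibug
2. f -> v, k -> g, p -> b, s -> z, t -> d / _ Z: no change
surface: lornoibug

cell ASPECT=zo, GRD=ol:
underlying: lorno-ip-v
1. p -> b, s -> z, t -> d / V _ V: no change
2. f -> v, k -> g, p -> b, s -> z, t -> d / _ Z: fires at position(s) 7: lornoibv
surface: lornoibv

cell ASPECT=em, GRD=ta:
underlying: lorno-so-ug
1. p -> b, s -> z, t -> d / V _ V: fires at position(s) 6: lornozoug
2. f -> v, k -> g, p -> b, s -> z, t -> d / _ Z: no change
surface: lornozoug

cell ASPECT=zo, GRD=lu:
underlying: lorno-s-v
1. p -> b, s -> z, t -> d / V _ V: no change
2. f -> v, k -> g, p -> b, s -> z, t -> d / _ Z: fires at position(s) 6: lornozv
surface: lornozv


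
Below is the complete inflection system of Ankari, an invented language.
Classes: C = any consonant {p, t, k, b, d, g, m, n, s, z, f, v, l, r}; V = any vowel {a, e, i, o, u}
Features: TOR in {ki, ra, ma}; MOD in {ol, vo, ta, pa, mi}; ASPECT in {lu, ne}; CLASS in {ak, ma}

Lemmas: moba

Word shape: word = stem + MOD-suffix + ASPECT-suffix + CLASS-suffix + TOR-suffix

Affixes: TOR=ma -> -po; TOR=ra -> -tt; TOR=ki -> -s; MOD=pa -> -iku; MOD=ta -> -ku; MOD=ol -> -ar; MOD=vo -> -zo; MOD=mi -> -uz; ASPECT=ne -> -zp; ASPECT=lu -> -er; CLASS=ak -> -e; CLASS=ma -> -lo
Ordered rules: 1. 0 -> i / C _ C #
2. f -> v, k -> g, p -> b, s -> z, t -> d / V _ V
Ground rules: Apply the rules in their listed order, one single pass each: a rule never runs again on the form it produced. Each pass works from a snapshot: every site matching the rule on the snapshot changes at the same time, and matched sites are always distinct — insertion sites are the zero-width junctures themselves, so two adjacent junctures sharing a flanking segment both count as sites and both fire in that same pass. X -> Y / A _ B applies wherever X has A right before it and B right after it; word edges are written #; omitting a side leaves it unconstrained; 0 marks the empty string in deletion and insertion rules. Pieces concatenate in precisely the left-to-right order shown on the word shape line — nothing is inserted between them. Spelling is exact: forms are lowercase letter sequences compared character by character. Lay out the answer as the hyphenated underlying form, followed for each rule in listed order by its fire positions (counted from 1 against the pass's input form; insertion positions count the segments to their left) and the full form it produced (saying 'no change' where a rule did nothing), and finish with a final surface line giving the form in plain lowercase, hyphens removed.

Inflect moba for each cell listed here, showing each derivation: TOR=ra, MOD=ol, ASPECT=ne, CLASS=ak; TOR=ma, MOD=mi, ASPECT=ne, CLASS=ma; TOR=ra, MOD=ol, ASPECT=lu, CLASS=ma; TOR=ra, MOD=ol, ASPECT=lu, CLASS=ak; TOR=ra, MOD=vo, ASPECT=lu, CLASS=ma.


cell TOR=ra, MOD=ol, ASPECT=ne, CLASS=ak:
underlying: moba-ar-zp-e-tt
1. 0 -> i / C _ C #: inserts after position(s) 10: mobaarzpetit
2. f -> v, k -> g, p -> b, s -> z, t -> d / V _ V: fires at position(s) 10: mobaarzpedit
surface: mobaarzpedit

cell TOR=ma, MOD=mi, ASPECT=ne, CLASS=ma:
underlying: moba-uz-zp-lo-po
1. 0 -> i / C _ C #: no change
2. f -> v, k -> g, p -> b, s -> z, t -> d / V _ V: fires at position(s) 11: mobauzzplobo
surface: mobauzzplobo

cell TOR=ra, MOD=ol, ASPECT=lu, CLASS=ma:
underlying: moba-ar-er-lo-tt
1. 0 -> i / C _ C #: inserts after position(s) 11: mobaarerlotit
2. f -> v, k -> g, p -> b, s -> z, t -> d / V _ V: fires at position(s) 11: mobaarerlodit
surface: mobaarerlodit

cell TOR=ra, MOD=ol, ASPECT=lu, CLASS=ak:
underlying: moba-ar-er-e-tt
1. 0 -> i / C _ C #: inserts after position(s) 10: mobaareretit
2. f -> v, k -> g, p -> b, s -> z, t -> d / V _ V: fires at position(s) 10: mobaareredit
surface: mobaareredit

cell TOR=ra, MOD=vo, ASPECT=lu, CLASS=ma:
underlying: moba-zo-er-lo-tt
1. 0 -> i / C _ C #: inserts after position(s) 11: mobazoerlotit
2. f -> v, k -> g, p -> b, s -> z, t -> d / V _ V: fires at position(s) 11: mobazoerlodit
surface: mobazoerlodit


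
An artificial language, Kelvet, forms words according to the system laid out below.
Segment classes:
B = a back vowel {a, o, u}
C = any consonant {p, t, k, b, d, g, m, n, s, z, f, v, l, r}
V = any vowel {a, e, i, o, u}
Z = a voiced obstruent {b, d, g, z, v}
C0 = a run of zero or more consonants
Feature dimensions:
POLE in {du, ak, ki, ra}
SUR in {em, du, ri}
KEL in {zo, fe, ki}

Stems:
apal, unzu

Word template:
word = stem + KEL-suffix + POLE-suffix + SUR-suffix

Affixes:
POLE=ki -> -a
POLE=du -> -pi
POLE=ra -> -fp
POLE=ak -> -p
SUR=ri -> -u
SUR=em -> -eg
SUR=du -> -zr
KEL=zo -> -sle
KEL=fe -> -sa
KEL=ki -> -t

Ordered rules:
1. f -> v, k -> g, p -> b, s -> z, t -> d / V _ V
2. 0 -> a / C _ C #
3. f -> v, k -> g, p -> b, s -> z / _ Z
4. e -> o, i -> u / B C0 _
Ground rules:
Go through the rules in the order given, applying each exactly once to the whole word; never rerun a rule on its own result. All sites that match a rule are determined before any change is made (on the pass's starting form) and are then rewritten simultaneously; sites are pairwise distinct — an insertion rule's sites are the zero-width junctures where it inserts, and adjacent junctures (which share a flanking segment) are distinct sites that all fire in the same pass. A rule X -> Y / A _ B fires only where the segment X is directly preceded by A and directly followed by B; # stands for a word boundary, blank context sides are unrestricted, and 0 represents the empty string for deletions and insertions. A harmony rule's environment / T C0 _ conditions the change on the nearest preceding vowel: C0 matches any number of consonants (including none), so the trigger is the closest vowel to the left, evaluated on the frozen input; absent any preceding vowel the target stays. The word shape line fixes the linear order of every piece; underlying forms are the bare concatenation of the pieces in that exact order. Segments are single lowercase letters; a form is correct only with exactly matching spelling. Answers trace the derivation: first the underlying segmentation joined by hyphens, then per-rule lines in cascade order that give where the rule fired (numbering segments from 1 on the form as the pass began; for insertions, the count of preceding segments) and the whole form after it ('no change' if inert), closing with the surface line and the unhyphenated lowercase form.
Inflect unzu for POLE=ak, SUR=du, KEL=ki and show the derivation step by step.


underlying: unzu-t-p-zr
1. f -> v, k -> g, p -> b, s -> z, t -> d / V _ V: no change
2. 0 -> a / C _ C #: inserts after position(s) 7: unzutpzar
3. f -> v, k -> g, p -> b, s -> z / _ Z: fires at position(s) 6: unzutbzar
4. e -> o, i -> u / B C0 _: no change
surface: unzutbzar


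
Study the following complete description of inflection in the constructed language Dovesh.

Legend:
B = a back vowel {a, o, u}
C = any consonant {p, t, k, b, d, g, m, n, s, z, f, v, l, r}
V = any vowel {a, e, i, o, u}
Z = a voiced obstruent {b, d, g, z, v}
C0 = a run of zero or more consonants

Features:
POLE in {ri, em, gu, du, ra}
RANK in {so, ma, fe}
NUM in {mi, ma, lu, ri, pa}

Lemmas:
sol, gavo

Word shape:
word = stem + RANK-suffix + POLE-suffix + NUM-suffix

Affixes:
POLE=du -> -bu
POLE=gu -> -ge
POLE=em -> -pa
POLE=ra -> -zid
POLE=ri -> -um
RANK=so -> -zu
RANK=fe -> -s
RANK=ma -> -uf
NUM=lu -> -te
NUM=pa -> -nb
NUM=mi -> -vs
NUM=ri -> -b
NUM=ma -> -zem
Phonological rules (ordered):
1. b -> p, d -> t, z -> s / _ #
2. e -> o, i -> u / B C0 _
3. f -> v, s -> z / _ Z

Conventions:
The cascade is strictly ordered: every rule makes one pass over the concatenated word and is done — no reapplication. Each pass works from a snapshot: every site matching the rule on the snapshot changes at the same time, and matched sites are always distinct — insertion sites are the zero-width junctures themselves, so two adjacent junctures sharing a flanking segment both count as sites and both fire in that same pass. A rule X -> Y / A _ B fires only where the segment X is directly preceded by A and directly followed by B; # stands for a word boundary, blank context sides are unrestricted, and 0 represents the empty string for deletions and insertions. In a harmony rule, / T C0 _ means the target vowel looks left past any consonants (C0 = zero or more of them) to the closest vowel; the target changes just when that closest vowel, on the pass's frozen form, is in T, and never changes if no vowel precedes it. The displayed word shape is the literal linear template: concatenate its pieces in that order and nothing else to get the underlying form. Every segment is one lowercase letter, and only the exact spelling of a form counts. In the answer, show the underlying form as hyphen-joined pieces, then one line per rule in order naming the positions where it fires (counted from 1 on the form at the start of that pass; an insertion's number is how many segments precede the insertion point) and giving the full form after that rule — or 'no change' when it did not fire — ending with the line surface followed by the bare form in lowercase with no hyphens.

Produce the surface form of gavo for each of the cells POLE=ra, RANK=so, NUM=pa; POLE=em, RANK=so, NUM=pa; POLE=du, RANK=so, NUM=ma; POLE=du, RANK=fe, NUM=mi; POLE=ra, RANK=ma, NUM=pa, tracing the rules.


cell POLE=ra, RANK=so, NUM=pa:
underlying: gavo-zu-zid-nb
1. b -> p, d -> t, z -> s / _ #: fires at position(s) 11: gavozuzidnp
2. e -> o, i -> u / B C0 _: fires at position(s) 8: gavozuzudnp
3. f -> v, s -> z / _ Z: no change
surface: gavozuzudnp

cell POLE=em, RANK=so, NUM=pa:
underlying: gavo-zu-pa-nb
1. b -> p, d -> t, z -> s / _ #: fires at position(s) 10: gavozupanp
2. e -> o, i -> u / B C0 _: no change
3. f -> v, s -> z / _ Z: no change
surface: gavozupanp

cell POLE=du, RANK=so, NUM=ma:
underlying: gavo-zu-bu-zem
1. b -> p, d -> t, z -> s / _ #: no change
2. e -> o, i -> u / B C0 _: fires at position(s) 10: gavozubuzom
3. f -> v, s -> z / _ Z: no change
surface: gavozubuzom

cell POLE=du, RANK=fe, NUM=mi:
underlying: gavo-s-bu-vs
1. b -> p, d -> t, z -> s / _ #: no change
2. e -> o, i -> u / B C0 _: no change
3. f -> v, s -> z / _ Z: fires at position(s) 5: gavozbuvs
surface: gavozbuvs

cell POLE=ra, RANK=ma, NUM=pa:
underlying: gavo-uf-zid-nb
1. b -> p, d -> t, z -> s / _ #: fires at position(s) 11: gavoufzidnp
2. e -> o, i -> u / B C0 _: fires at position(s) 8: gavoufzudnp
3. f -> v, s -> z / _ Z: fires at position(s) 6: gavouvzudnp
surface: gavouvzudnp


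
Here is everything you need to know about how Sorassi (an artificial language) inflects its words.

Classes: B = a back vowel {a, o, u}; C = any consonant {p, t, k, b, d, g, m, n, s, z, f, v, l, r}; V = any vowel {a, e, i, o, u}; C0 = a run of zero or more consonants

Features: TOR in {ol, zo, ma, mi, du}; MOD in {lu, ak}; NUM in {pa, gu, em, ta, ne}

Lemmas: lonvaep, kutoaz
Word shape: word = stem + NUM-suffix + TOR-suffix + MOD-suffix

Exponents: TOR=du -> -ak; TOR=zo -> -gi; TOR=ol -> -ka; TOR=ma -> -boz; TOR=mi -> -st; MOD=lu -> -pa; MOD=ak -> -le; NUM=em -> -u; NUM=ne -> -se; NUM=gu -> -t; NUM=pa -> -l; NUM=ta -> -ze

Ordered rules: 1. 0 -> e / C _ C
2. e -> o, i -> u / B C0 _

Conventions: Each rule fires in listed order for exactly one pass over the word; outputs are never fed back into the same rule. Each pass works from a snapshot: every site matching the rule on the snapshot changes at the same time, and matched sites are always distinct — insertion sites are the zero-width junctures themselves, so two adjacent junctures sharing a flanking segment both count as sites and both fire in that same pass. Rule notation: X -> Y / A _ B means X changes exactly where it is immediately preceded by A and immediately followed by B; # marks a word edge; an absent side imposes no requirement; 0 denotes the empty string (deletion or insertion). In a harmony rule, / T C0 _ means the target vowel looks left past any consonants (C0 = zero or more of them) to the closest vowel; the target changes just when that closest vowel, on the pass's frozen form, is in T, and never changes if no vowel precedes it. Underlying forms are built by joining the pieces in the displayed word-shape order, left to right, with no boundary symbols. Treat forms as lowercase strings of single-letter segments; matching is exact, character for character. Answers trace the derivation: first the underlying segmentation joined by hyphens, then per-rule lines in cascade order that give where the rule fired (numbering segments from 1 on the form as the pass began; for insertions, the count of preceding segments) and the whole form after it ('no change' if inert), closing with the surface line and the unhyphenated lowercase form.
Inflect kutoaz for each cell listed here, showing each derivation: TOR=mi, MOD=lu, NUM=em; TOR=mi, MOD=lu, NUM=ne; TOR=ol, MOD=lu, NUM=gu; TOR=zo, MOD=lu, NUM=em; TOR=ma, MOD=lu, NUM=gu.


cell TOR=mi, MOD=lu, NUM=em:
underlying: kutoaz-u-st-pa
1. 0 -> e / C _ C: inserts after position(s) 8, 9: kutoazusetepa
2. e -> o, i -> u / B C0 _: fires at position(s) 9: kutoazusotepa
surface: kutoazusotepa

cell TOR=mi, MOD=lu, NUM=ne:
underlying: kutoaz-se-st-pa
1. 0 -> e / C _ C: inserts after position(s) 6, 9, 10: kutoazesesetepa
2. e -> o, i -> u / B C0 _: fires at position(s) 7: kutoazosesetepa
surface: kutoazosesetepa

cell TOR=ol, MOD=lu, NUM=gu:
underlying: kutoaz-t-ka-pa
1. 0 -> e / C _ C: inserts after position(s) 6, 7: kutoazetekapa
2. e -> o, i -> u / B C0 _: fires at position(s) 7: kutoazotekapa
surface: kutoazotekapa

cell TOR=zo, MOD=lu, NUM=em:
underlying: kutoaz-u-gi-pa
1. 0 -> e / C _ C: no change
2. e -> o, i -> u / B C0 _: fires at position(s) 9: kutoazugupa
surface: kutoazugupa

cell TOR=ma, MOD=lu, NUM=gu:
underlying: kutoaz-t-boz-pa
1. 0 -> e / C _ C: inserts after position(s) 6, 7, 10: kutoazetebozepa
2. e -> o, i -> u / B C0 _: fires at position(s) 7, 13: kutoazotebozopa
surface: kutoazotebozopa


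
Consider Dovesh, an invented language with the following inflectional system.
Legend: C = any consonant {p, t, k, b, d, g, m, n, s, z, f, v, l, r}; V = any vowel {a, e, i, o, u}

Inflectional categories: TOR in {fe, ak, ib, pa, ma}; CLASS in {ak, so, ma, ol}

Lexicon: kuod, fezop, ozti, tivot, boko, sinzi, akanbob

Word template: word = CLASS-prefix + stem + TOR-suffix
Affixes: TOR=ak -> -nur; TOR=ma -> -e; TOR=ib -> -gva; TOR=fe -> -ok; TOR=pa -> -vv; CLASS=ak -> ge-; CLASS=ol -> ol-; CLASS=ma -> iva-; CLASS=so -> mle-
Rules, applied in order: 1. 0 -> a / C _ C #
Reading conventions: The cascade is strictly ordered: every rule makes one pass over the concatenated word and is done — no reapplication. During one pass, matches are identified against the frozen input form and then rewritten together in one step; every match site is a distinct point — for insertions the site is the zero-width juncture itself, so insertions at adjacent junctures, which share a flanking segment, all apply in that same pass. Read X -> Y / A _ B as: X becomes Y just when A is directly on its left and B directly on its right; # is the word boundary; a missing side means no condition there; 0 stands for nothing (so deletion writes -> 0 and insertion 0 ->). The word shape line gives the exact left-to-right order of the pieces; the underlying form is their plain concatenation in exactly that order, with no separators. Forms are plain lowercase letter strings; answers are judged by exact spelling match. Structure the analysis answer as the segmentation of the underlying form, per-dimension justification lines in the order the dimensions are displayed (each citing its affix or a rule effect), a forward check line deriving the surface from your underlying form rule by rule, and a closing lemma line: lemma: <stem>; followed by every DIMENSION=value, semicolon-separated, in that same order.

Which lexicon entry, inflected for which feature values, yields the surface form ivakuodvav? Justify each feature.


underlying: iva-kuod-vv
TOR=pa - signalled by the affix -vv
CLASS=ma - signalled by the affix iva-
check: ivakuodvv -> ivakuodvav
lemma: kuod; TOR=pa; CLASS=ma


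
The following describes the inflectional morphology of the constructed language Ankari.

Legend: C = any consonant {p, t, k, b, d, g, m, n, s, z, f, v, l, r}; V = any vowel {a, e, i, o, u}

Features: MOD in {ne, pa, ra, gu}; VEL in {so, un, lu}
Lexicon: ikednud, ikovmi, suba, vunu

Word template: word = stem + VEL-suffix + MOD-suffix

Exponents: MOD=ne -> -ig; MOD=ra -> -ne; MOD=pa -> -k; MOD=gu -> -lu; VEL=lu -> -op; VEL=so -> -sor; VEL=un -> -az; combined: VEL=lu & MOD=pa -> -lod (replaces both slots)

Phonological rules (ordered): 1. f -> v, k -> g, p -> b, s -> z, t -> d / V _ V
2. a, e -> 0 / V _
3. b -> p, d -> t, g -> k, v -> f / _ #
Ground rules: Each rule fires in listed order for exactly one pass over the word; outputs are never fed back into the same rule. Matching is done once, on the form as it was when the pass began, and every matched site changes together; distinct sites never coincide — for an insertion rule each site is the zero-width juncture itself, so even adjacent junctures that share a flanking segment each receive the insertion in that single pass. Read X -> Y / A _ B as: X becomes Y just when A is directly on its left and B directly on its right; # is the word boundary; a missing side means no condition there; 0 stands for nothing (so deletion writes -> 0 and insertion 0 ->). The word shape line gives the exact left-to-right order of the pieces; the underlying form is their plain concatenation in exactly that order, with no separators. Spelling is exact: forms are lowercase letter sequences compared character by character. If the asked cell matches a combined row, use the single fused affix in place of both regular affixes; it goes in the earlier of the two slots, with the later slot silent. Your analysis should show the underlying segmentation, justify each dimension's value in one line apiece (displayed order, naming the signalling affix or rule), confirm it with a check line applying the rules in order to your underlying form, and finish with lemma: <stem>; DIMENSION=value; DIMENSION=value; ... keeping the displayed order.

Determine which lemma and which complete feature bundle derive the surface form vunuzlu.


underlying: vunu-az-lu
MOD=gu - signalled by the affix -lu
VEL=un - signalled by the affix -az
check: vunuazlu -> vunuazlu -> vunuzlu -> vunuzlu
lemma: vunu; MOD=gu; VEL=un
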